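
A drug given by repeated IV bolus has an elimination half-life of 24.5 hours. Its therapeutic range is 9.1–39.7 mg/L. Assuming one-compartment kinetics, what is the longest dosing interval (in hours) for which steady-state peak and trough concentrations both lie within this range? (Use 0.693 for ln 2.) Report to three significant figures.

k = 0.693 / t½ = 0.693 / 24.5 = 0.02829 h⁻¹
Between IV bolus doses, concentration decays as C = C₀·e^(−kτ), so C_peak/C_trough = e^(kτ).
τ_max = ln(C_peak/C_trough) / k = ln(39.7/9.1) / 0.02829 = 1.473 / 0.02829 = 52.07 h

52.1 h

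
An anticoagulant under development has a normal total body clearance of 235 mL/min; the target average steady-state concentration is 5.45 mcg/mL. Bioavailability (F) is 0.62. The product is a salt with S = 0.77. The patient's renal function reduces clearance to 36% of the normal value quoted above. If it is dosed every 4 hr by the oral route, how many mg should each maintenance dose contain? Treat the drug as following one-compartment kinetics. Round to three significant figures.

CL = 235 mL/min × 60/1000 = 14.10 L/h
Patient clearance = 0.36 × 14.10 = 5.076 L/h
At steady state, dose per interval replaces the amount cleared in that interval: F·S·D/τ = CL·Css.
D = CL × Css × τ / F / S = 5.076 × 5.45 × 4 / 0.62 / 0.77 = 231.8 mg

232 mg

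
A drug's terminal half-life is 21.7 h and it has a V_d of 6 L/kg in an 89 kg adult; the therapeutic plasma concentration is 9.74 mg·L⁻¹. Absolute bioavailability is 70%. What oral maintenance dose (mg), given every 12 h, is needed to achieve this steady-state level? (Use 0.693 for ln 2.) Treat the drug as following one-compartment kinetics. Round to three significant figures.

Vd = 6 L/kg × 89 kg = 534.0 L
CL = 0.693 × Vd / t½ = 0.693 × 534.0 / 21.7 = 17.05 L/h
D = CL × Css × τ / F = 17.05 × 9.74 × 12 / 0.7 = 2847 mg

2850 mg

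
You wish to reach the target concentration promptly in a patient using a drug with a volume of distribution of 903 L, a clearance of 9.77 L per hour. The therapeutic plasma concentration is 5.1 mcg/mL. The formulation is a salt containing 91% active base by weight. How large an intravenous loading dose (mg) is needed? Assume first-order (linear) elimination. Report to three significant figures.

5060 mg

Loading dose depends on Vd (not clearance): it fills the distribution volume.
LD = Vd × C / S = 903.0 × 5.100 / 0.91 = 5061 mg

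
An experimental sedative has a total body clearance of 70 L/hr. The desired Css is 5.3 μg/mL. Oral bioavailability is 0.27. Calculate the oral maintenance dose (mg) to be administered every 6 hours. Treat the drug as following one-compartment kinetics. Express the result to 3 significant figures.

8240 mg

D = CL × Css × τ / F = 70.00 × 5.3 × 6 / 0.27 = 8244 mg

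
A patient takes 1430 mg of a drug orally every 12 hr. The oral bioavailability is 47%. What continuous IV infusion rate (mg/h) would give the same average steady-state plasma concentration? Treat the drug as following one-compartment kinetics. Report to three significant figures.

56.0 mg/h

Equivalent systemic input: infusion rate = F·D/τ.
Rate = 0.47 × 1430 / 12 = 56.01 mg/h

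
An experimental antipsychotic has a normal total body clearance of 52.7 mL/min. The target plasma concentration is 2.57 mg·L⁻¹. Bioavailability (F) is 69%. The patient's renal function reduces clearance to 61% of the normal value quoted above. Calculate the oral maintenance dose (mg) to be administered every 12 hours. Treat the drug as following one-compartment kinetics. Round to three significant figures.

CL = 52.7 mL/min × 60/1000 = 3.162 L/h
Patient clearance = 0.61 × 3.162 = 1.929 L/h
D = CL × Css × τ / F = 1.929 × 2.57 × 12 / 0.69 = 86.22 mg

86.2 mg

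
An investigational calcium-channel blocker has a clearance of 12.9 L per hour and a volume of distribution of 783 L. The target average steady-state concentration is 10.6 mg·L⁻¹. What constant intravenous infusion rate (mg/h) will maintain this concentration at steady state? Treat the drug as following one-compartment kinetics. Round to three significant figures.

137 mg/h

At steady state, infusion rate equals elimination rate: rate in = CL × Css.
R₀ = 12.90 × 10.6 = 136.7 mg/h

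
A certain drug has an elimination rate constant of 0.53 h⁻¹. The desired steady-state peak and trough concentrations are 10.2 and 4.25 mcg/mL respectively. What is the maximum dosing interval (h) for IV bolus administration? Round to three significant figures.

Between IV bolus doses, concentration decays as C = C₀·e^(−kτ), so C_peak/C_trough = e^(kτ).
τ_max = ln(C_peak/C_trough) / k = ln(10.2/4.25) / 0.5300 = 0.8755 / 0.5300 = 1.652 h

1.65 h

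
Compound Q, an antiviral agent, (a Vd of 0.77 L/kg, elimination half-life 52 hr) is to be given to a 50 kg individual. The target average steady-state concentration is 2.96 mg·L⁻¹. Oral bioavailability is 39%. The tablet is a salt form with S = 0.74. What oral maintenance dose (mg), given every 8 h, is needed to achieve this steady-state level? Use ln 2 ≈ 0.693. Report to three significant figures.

42.1 mg

Vd = 0.77 L/kg × 50 kg = 38.50 L
CL = ln 2 · Vd / t½ = 0.693 × 38.50 / 52 = 0.5131 L/h
D = CL × Css × τ / F / S = 0.5131 × 2.96 × 8 / 0.39 / 0.74 = 42.10 mg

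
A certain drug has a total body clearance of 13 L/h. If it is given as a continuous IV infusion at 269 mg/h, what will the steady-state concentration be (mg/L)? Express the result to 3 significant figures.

20.7 mg/L

Css = rate / CL = 269 / 13.00 = 20.69 mg/L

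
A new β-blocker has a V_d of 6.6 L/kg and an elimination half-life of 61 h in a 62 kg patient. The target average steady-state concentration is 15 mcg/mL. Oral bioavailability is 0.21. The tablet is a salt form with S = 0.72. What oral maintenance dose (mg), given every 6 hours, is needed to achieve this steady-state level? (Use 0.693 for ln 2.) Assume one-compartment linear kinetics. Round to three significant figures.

Vd(total) = 62 kg × 6.6 L/kg = 409.2 L
CL = ln 2 · Vd / t½ = 0.693 × 409.2 / 61 = 4.649 L/h
D = CL × Css × τ / F / S = 4.649 × 15 × 6 / 0.21 / 0.72 = 2767 mg

2770 mg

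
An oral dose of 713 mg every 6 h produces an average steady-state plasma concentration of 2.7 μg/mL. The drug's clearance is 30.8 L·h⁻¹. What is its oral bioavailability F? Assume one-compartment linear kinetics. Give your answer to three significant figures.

0.700

F·D/τ = CL·Css at steady state → F = CL·Css·τ / D.
F = 30.8 × 2.7 × 6 / 713 = 0.700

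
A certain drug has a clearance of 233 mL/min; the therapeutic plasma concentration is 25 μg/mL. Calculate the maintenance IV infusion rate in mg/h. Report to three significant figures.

350 mg/h

Convert clearance: 233 mL/min × 60 min/h ÷ 1000 mL/L = 13.98 L/h
R₀ = 13.98 × 25 = 349.5 mg/h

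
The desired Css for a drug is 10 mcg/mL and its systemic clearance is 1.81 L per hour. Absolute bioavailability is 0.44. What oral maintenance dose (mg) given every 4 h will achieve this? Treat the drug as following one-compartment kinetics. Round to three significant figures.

165 mg

D = CL × Css × τ / F = 1.810 × 10 × 4 / 0.44 = 164.5 mg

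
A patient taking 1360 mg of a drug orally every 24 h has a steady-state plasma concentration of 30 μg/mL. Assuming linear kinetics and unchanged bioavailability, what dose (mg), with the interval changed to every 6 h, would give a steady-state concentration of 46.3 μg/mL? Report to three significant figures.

For first-order elimination, Css ∝ F·D/(CL·τ); F and CL are unchanged, so Css ∝ D/τ.
D₂ = D₁ × (Css,target / Css,current) × (τ₂/τ₁) = 1360 × (46.3/30) × (6/24) = 524.7 mg

525 mg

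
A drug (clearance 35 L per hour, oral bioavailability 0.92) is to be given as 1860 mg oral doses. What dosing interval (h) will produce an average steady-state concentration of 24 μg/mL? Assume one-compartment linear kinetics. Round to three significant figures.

F·D/τ = CL·Css → τ = F·D / (CL·Css).
τ = 0.92 × 1860 / (35 × 24) = 2.037 h

2.04 h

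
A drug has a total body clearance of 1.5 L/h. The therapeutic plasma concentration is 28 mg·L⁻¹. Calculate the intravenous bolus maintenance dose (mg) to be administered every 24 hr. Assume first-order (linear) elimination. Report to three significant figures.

D = CL × Css × τ = 1.500 × 28 × 24 = 1008 mg

1010 mg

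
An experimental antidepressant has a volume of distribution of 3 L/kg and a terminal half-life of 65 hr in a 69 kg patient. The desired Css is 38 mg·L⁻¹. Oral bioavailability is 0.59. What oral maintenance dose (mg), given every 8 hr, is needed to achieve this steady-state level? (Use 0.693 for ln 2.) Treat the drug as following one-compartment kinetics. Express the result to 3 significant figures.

Vd = 3 L/kg × 69 kg = 207.0 L
CL = 0.693 × Vd / t½ = 0.693 × 207.0 / 65 = 2.207 L/h
D = CL × Css × τ / F = 2.207 × 38 × 8 / 0.59 = 1137 mg

1140 mg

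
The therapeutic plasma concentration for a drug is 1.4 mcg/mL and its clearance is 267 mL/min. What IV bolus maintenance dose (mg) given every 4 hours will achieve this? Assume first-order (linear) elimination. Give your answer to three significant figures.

89.7 mg

CL = 267 mL/min × 60/1000 = 16.02 L/h
D = CL × Css × τ = 16.02 × 1.4 × 4 = 89.71 mg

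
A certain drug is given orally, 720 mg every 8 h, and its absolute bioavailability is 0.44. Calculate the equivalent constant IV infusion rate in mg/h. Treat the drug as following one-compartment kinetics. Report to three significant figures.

39.6 mg/h

Equivalent systemic input: infusion rate = F·D/τ.
Rate = 0.44 × 720 / 8 = 39.60 mg/h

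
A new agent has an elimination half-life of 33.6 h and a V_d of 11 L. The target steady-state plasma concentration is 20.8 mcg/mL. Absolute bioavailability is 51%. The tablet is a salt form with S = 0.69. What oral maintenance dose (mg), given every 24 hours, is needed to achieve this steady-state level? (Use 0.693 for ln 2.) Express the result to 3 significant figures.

322 mg

CL = 0.693 × Vd / t½ = 0.693 × 11.00 / 33.6 = 0.2269 L/h
D = CL × Css × τ / F / S = 0.2269 × 20.8 × 24 / 0.51 / 0.69 = 321.9 mg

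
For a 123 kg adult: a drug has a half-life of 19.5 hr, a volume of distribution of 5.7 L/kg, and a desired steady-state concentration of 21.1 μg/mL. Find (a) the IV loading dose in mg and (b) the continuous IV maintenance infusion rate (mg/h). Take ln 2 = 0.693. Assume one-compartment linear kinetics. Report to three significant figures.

Vd = 5.7 L/kg × 123 kg = 701.1 L
LD = Vd × C = 701.1 × 21.1 = 14790 mg
CL = 0.693 × Vd / t½ = 0.693 × 701.1 / 19.5 = 24.92 L/h
Infusion rate = CL × Css = 24.92 × 21.1 = 525.8 mg/h

(a) 14800 mg; (b) 526 mg/h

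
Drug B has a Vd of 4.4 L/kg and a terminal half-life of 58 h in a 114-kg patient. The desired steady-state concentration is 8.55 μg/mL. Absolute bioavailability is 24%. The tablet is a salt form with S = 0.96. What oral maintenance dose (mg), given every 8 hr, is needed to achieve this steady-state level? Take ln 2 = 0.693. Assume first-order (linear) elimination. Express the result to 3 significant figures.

1780 mg

Vd(total) = 114 kg × 4.4 L/kg = 501.6 L
CL = 0.693 × Vd / t½ = 0.693 × 501.6 / 58 = 5.993 L/h
D = CL × Css × τ / F / S = 5.993 × 8.55 × 8 / 0.24 / 0.96 = 1779 mg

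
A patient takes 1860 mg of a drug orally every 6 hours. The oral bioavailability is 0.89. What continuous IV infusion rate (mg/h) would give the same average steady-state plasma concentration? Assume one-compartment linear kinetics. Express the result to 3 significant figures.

276 mg/h

Equivalent systemic input: infusion rate = F·D/τ.
Rate = 0.89 × 1860 / 6 = 275.9 mg/h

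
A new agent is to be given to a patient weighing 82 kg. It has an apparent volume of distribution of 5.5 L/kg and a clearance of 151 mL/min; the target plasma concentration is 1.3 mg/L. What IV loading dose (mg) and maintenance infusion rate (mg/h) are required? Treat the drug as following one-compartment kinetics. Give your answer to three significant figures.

Total Vd = 5.5 × 82 = 451.0 L
LD = Vd · C_target = 451.0 × 1.3 = 586.3 mg
Convert clearance: 151 mL/min × 60 min/h ÷ 1000 mL/L = 9.060 L/h
Maintenance infusion rate = CL × Css = 9.060 × 1.3 = 11.78 mg/h

(a) 586 mg; (b) 11.8 mg/h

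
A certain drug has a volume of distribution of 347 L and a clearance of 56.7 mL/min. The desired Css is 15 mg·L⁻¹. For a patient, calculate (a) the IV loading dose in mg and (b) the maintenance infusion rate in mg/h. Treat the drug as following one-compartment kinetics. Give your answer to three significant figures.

(a) 5210 mg; (b) 51.0 mg/h

Loading: fill Vd to C_target → 347.0 L × 15 mg/L = 5205 mg
Convert clearance: 56.7 mL/min × 60 min/h ÷ 1000 mL/L = 3.402 L/h
Infusion rate = 3.402 L/h × 15 mg/L = 51.03 mg/h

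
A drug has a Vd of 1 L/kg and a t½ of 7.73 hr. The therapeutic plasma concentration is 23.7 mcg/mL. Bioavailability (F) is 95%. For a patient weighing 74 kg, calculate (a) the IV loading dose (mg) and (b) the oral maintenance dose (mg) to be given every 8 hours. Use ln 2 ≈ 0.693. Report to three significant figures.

(a) 1750 mg; (b) 1320 mg

Vd = 1 L/kg × 74 kg = 74.00 L
LD = Vd × C = 74.00 × 23.7 = 1754 mg
CL = 0.693 × Vd / t½ = 0.693 × 74.00 / 7.73 = 6.634 L/h
D = CL × Css × τ / F = 6.634 × 23.7 × 8 / 0.95 = 1324 mg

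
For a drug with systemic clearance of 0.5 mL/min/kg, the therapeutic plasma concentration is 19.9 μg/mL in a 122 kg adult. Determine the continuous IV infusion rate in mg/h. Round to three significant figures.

CL = 0.5 mL/min/kg × 122 kg = 61.00 mL/min = 61.00 × 60/1000 = 3.660 L/h
At steady state, infusion rate equals elimination rate: rate in = CL × Css.
Infusion rate = CL · Css = 3.660 L/h × 19.9 mg/L = 72.83 mg/h

72.8 mg/h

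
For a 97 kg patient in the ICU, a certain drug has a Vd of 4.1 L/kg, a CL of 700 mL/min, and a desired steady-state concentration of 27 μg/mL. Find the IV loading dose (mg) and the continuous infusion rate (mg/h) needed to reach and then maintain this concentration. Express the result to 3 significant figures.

(a) 10700 mg; (b) 1130 mg/h

Vd(total) = 97 kg × 4.1 L/kg = 397.7 L
Loading: fill Vd to C_target → 397.7 L × 27 mg/L = 10740 mg
CL = 700 mL/min = 700 × 0.06 = 42.00 L/h
Maintenance infusion rate = CL × Css = 42.00 × 27 = 1134 mg/h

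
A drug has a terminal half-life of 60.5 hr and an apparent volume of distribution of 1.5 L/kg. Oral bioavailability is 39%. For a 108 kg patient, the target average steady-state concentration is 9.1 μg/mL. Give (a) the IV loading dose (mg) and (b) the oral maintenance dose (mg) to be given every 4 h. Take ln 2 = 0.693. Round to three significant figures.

Vd(total) = 108 kg × 1.5 L/kg = 162.0 L
LD = Vd × C = 162.0 × 9.1 = 1474 mg
CL = 0.693 × Vd / t½ = 0.693 × 162.0 / 60.5 = 1.856 L/h
D = CL × Css × τ / F = 1.856 × 9.1 × 4 / 0.39 = 173.2 mg

(a) 1470 mg; (b) 173 mg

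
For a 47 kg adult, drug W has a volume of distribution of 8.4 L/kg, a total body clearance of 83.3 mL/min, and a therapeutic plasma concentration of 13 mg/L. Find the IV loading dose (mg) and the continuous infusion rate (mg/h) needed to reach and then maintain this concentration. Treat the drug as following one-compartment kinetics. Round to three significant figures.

(a) 5130 mg; (b) 65.0 mg/h

Total Vd = 8.4 × 47 = 394.8 L
LD = Vd · C_target = 394.8 × 13 = 5132 mg
CL = 83.3 mL/min = 83.3 × 0.06 = 4.998 L/h
Infusion rate = 4.998 L/h × 13 mg/L = 64.97 mg/h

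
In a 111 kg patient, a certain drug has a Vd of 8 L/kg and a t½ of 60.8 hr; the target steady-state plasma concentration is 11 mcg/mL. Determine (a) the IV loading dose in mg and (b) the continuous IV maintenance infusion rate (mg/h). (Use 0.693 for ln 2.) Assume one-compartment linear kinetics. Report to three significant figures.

(a) 9770 mg; (b) 111 mg/h

Total Vd = 8 × 111 = 888.0 L
LD = Vd × C = 888.0 × 11 = 9768 mg
CL = 0.693 × Vd / t½ = 0.693 × 888.0 / 60.8 = 10.12 L/h
Infusion rate = CL × Css = 10.12 × 11 = 111.3 mg/h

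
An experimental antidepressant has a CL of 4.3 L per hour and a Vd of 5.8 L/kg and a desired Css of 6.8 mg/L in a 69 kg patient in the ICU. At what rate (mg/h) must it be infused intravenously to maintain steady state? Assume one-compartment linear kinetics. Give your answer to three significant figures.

29.2 mg/h

Infusion rate = CL · Css = 4.300 L/h × 6.8 mg/L = 29.24 mg/h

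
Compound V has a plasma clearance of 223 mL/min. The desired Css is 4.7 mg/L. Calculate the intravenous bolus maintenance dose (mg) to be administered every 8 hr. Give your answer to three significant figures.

CL = 223 mL/min = 223 × 0.06 = 13.38 L/h
D = CL × Css × τ = 13.38 × 4.7 × 8 = 503.1 mg

503 mg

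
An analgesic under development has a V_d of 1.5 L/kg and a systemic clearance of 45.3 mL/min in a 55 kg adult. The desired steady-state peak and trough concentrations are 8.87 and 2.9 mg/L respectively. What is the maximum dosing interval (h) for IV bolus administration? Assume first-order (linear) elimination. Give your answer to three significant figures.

33.9 h

Vd(total) = 55 kg × 1.5 L/kg = 82.50 L
CL = 45.3 mL/min × 60/1000 = 2.718 L/h
k = CL / Vd = 2.718 / 82.50 = 0.03295 h⁻¹
Between IV bolus doses, concentration decays as C = C₀·e^(−kτ), so C_peak/C_trough = e^(kτ).
τ_max = ln(C_peak/C_trough) / k = ln(8.87/2.9) / 0.03295 = 1.118 / 0.03295 = 33.93 h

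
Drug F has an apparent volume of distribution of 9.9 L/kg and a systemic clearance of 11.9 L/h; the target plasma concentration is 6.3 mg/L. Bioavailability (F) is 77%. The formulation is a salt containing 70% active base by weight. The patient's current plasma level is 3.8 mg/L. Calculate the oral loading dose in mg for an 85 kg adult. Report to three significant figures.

3900 mg

Vd = 9.9 L/kg × 85 kg = 841.5 L
The loading dose fills Vd to the target concentration.
Concentration deficit ΔC = 6.3 − 3.8 = 2.500 mg/L
LD = Vd × ΔC / F / S = 841.5 × 2.500 / 0.77 / 0.7 = 3903 mg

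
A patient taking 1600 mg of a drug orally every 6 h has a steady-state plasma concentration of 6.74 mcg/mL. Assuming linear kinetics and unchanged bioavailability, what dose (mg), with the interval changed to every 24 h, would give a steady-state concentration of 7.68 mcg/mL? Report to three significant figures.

For first-order elimination, Css ∝ F·D/(CL·τ); F and CL are unchanged, so Css ∝ D/τ.
D₂ = D₁ × (Css,target / Css,current) × (τ₂/τ₁) = 1600 × (7.68/6.74) × (24/6) = 7293 mg

7290 mg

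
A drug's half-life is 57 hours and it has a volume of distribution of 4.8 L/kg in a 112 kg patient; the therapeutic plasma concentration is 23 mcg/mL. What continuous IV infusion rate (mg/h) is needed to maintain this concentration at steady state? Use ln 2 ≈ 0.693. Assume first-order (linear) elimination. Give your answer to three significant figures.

150 mg/h

Total Vd = 4.8 × 112 = 537.6 L
CL = ln 2 · Vd / t½ = 0.693 × 537.6 / 57 = 6.536 L/h
Infusion rate = CL × Css = 6.536 × 23 = 150.3 mg/h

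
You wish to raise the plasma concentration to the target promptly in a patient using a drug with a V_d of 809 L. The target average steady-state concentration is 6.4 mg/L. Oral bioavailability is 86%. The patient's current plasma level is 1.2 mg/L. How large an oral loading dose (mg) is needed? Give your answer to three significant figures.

4890 mg

Concentration deficit ΔC = 6.4 − 1.2 = 5.200 mg/L
LD = Vd × ΔC / F = 809.0 × 5.200 / 0.86 = 4892 mg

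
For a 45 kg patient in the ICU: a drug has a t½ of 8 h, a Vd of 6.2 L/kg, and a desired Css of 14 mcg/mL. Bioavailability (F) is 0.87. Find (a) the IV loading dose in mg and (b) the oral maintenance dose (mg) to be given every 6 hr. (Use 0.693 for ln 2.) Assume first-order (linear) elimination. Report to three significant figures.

(a) 3910 mg; (b) 2330 mg

Total Vd = 6.2 × 45 = 279.0 L
LD = Vd × C = 279.0 × 14 = 3906 mg
CL = 0.693 × Vd / t½ = 0.693 × 279.0 / 8 = 24.17 L/h
D = CL × Css × τ / F = 24.17 × 14 × 6 / 0.87 = 2334 mg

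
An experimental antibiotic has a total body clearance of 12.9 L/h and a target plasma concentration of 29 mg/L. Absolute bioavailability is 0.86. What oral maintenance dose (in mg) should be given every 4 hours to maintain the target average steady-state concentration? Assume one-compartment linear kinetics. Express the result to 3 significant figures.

1740 mg

At steady state, dose per interval replaces the amount cleared in that interval: F·D/τ = CL·Css.
D = CL × Css × τ / F = 12.90 × 29 × 4 / 0.86 = 1740 mg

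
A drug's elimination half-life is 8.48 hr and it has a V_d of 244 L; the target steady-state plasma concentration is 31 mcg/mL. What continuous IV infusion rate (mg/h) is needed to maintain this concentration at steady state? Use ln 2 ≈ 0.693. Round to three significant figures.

618 mg/h

k = 0.693/8.48 = 0.08172 h⁻¹, so CL = k·Vd = 0.08172 × 244.0 = 19.94 L/h
Infusion rate = CL × Css = 19.94 × 31 = 618.1 mg/h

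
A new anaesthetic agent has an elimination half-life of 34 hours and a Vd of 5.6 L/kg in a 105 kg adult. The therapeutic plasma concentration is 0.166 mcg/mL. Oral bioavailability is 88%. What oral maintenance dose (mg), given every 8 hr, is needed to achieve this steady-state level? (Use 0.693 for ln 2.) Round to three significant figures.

Total Vd = 5.6 × 105 = 588.0 L
k = 0.693/34 = 0.02038 h⁻¹, so CL = k·Vd = 0.02038 × 588.0 = 11.98 L/h
D = CL × Css × τ / F = 11.98 × 0.166 × 8 / 0.88 = 18.08 mg

18.1 mg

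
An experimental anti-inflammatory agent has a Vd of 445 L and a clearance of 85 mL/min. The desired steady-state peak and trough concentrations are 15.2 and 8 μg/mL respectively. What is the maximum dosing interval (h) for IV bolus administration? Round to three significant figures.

56.0 h

Convert clearance: 85 mL/min × 60 min/h ÷ 1000 mL/L = 5.100 L/h
k = CL / Vd = 5.100 / 445.0 = 0.01146 h⁻¹
Between IV bolus doses, concentration decays as C = C₀·e^(−kτ), so C_peak/C_trough = e^(kτ).
τ_max = ln(C_peak/C_trough) / k = ln(15.2/8) / 0.01146 = 0.6419 / 0.01146 = 56.01 h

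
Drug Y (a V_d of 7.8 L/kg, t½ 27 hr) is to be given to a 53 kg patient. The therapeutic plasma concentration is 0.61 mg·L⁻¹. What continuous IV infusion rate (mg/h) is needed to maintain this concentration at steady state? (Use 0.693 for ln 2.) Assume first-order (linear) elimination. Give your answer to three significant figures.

Vd = 7.8 L/kg × 53 kg = 413.4 L
CL = 0.693 × Vd / t½ = 0.693 × 413.4 / 27 = 10.61 L/h
Infusion rate = CL × Css = 10.61 × 0.61 = 6.472 mg/h

6.47 mg/h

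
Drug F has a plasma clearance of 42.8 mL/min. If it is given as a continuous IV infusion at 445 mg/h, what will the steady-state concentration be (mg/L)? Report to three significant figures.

CL = 42.8 mL/min = 42.8 × 0.06 = 2.568 L/h
Css = rate / CL = 445 / 2.568 = 173.3 mg/L

173 mg/L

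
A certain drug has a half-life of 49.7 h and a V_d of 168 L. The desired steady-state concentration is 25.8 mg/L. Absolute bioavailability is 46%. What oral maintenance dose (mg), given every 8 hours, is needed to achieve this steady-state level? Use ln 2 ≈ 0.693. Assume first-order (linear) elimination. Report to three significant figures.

1050 mg

CL = ln 2 · Vd / t½ = 0.693 × 168.0 / 49.7 = 2.343 L/h
D = CL × Css × τ / F = 2.343 × 25.8 × 8 / 0.46 = 1051 mg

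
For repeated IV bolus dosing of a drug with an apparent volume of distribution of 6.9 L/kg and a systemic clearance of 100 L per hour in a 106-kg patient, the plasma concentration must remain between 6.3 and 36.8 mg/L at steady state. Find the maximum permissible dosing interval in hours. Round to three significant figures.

12.9 h

Vd(total) = 106 kg × 6.9 L/kg = 731.4 L
k = CL / Vd = 100.0 / 731.4 = 0.1367 h⁻¹
Between IV bolus doses, concentration decays as C = C₀·e^(−kτ), so C_peak/C_trough = e^(kτ).
τ_max = ln(C_peak/C_trough) / k = ln(36.8/6.3) / 0.1367 = 1.765 / 0.1367 = 12.91 h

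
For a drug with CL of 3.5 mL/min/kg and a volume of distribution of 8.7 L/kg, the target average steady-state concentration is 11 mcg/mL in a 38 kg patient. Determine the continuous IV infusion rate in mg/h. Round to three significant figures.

87.8 mg/h

CL = 3.5 mL/min/kg × 38 kg = 133.0 mL/min = 133.0 × 60/1000 = 7.980 L/h
Maintenance depends on clearance, not Vd — rate in must match rate out.
Rate = CL × Css = 7.980 × 11 = 87.78 mg/h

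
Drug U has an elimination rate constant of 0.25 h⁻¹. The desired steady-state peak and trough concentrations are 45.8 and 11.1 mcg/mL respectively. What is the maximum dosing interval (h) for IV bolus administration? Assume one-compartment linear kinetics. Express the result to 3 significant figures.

Between IV bolus doses, concentration decays as C = C₀·e^(−kτ), so C_peak/C_trough = e^(kτ).
τ_max = ln(C_peak/C_trough) / k = ln(45.8/11.1) / 0.2500 = 1.417 / 0.2500 = 5.668 h

5.67 h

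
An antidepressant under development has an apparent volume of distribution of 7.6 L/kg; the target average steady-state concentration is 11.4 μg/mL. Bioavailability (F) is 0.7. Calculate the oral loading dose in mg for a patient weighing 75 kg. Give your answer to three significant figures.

9280 mg

Total Vd = 7.6 × 75 = 570.0 L
LD = Vd × C / F = 570.0 × 11.40 / 0.7 = 9283 mg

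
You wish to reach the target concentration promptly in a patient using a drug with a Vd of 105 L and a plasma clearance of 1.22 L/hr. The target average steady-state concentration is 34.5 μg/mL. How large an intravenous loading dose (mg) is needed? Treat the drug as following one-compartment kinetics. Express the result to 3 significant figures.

LD = Vd × C = 105.0 × 34.50 = 3623 mg

3620 mg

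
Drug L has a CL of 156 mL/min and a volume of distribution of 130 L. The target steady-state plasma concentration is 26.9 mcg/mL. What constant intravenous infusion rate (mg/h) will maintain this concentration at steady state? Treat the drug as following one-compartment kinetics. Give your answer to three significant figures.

252 mg/h

CL = 156 mL/min × 60/1000 = 9.360 L/h
Maintenance depends on clearance, not Vd — rate in must match rate out.
Rate = CL × Css = 9.360 × 26.9 = 251.8 mg/h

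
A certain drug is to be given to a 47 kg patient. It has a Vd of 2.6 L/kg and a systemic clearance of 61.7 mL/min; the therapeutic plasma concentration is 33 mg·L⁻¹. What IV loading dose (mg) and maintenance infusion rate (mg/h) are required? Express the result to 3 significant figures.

Total Vd = 2.6 × 47 = 122.2 L
Loading: fill Vd to C_target → 122.2 L × 33 mg/L = 4033 mg
CL = 61.7 mL/min × 60/1000 = 3.702 L/h
Infusion rate = 3.702 L/h × 33 mg/L = 122.2 mg/h

(a) 4030 mg; (b) 122 mg/h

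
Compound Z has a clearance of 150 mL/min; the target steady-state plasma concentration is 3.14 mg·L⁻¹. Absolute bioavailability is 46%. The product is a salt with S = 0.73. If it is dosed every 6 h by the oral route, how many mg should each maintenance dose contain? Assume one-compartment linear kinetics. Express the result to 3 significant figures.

CL = 150 mL/min = 150 × 0.06 = 9.000 L/h
D = CL × Css × τ / F / S = 9.000 × 3.14 × 6 / 0.46 / 0.73 = 504.9 mg

505 mg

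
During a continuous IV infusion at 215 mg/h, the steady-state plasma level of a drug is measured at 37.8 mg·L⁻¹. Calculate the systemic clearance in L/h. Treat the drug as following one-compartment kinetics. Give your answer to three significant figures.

At steady state, infusion rate = CL × Css, so CL = rate / Css.
CL = 215 / 37.8 = 5.688 L/h

5.69 L/h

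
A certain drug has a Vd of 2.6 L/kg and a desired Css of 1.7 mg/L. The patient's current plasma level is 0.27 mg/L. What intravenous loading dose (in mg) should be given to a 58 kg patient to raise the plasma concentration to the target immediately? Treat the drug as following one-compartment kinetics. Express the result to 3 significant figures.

Vd(total) = 58 kg × 2.6 L/kg = 150.8 L
The loading dose fills Vd to the target concentration.
Concentration deficit ΔC = 1.7 − 0.27 = 1.430 mg/L
LD = Vd × ΔC = 150.8 × 1.430 = 215.6 mg

216 mg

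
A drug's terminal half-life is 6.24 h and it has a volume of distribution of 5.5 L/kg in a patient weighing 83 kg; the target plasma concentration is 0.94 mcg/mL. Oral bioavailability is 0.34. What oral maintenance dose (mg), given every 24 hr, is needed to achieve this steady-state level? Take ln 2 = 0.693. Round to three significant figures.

3360 mg

Total Vd = 5.5 × 83 = 456.5 L
CL = ln 2 · Vd / t½ = 0.693 × 456.5 / 6.24 = 50.70 L/h
D = CL × Css × τ / F = 50.70 × 0.94 × 24 / 0.34 = 3364 mg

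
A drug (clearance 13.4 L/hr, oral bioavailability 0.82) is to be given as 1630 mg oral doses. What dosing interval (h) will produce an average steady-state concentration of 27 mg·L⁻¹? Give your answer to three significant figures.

F·D/τ = CL·Css → τ = F·D / (CL·Css).
τ = 0.82 × 1630 / (13.4 × 27) = 3.694 h

3.69 h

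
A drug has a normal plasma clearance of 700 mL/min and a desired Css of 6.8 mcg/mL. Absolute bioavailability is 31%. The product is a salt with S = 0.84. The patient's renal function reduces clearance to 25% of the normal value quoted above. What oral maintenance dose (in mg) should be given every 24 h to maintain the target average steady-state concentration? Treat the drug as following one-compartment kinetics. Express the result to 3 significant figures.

6580 mg

Convert clearance: 700 mL/min × 60 min/h ÷ 1000 mL/L = 42.00 L/h
Patient clearance = 0.25 × 42.00 = 10.50 L/h
At steady state, dose per interval replaces the amount cleared in that interval: F·S·D/τ = CL·Css.
D = CL × Css × τ / F / S = 10.50 × 6.8 × 24 / 0.31 / 0.84 = 6581 mg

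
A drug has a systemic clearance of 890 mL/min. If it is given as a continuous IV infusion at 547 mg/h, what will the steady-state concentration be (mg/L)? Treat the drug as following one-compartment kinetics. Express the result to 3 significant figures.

Convert clearance: 890 mL/min × 60 min/h ÷ 1000 mL/L = 53.40 L/h
Css = rate / CL = 547 / 53.40 = 10.24 mg/L

10.2 mg/L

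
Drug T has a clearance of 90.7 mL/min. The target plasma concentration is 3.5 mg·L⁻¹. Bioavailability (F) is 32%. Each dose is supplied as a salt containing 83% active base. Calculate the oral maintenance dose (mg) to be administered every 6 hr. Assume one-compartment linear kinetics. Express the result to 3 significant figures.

Convert clearance: 90.7 mL/min × 60 min/h ÷ 1000 mL/L = 5.442 L/h
D = CL × Css × τ / F / S = 5.442 × 3.5 × 6 / 0.32 / 0.83 = 430.3 mg

430 mg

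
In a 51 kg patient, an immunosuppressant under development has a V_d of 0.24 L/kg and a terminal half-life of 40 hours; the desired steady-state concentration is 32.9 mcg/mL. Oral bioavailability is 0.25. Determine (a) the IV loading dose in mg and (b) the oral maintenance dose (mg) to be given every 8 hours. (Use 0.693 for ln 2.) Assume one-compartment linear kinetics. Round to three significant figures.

(a) 403 mg; (b) 223 mg

Vd(total) = 51 kg × 0.24 L/kg = 12.24 L
LD = Vd × C = 12.24 × 32.9 = 402.7 mg
CL = 0.693 × Vd / t½ = 0.693 × 12.24 / 40 = 0.2121 L/h
D = CL × Css × τ / F = 0.2121 × 32.9 × 8 / 0.25 = 223.3 mg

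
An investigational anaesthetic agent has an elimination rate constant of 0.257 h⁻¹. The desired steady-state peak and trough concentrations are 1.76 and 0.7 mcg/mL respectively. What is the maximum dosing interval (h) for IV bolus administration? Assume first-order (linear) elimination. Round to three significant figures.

Between IV bolus doses, concentration decays as C = C₀·e^(−kτ), so C_peak/C_trough = e^(kτ).
τ_max = ln(C_peak/C_trough) / k = ln(1.76/0.7) / 0.2570 = 0.9220 / 0.2570 = 3.588 h

3.59 h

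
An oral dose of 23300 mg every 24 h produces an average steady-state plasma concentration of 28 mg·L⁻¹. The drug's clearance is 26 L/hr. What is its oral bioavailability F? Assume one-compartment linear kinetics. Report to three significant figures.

F·D/τ = CL·Css at steady state → F = CL·Css·τ / D.
F = 26 × 28 × 24 / 23300 = 0.750

0.750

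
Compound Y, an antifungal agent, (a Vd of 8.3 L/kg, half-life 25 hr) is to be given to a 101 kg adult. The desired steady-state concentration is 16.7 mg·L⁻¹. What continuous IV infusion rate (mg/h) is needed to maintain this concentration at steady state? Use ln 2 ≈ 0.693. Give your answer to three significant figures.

Vd(total) = 101 kg × 8.3 L/kg = 838.3 L
CL = ln 2 · Vd / t½ = 0.693 × 838.3 / 25 = 23.24 L/h
Infusion rate = CL × Css = 23.24 × 16.7 = 388.1 mg/h

388 mg/h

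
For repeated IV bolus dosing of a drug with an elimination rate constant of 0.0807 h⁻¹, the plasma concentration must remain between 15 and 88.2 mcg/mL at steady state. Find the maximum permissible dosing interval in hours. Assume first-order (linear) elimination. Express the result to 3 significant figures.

22.0 h

Between IV bolus doses, concentration decays as C = C₀·e^(−kτ), so C_peak/C_trough = e^(kτ).
τ_max = ln(C_peak/C_trough) / k = ln(88.2/15) / 0.08070 = 1.772 / 0.08070 = 21.96 h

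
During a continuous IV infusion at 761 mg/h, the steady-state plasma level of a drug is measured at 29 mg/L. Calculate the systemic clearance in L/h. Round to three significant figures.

At steady state, infusion rate = CL × Css, so CL = rate / Css.
CL = 761 / 29 = 26.24 L/h

26.2 L/h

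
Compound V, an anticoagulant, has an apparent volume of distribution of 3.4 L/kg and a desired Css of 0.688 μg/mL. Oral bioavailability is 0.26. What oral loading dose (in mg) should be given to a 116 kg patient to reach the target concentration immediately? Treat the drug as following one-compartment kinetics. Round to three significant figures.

1040 mg

Vd(total) = 116 kg × 3.4 L/kg = 394.4 L
The loading dose fills Vd to the target concentration.
LD = Vd × C / F = 394.4 × 0.6880 / 0.26 = 1044 mg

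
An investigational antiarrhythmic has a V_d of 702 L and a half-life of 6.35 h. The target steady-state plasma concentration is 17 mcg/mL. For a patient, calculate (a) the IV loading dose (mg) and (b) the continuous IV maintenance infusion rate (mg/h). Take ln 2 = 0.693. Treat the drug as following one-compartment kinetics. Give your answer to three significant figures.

(a) 11900 mg; (b) 1300 mg/h

LD = Vd × C = 702.0 × 17 = 11930 mg
CL = 0.693 × Vd / t½ = 0.693 × 702.0 / 6.35 = 76.61 L/h
Infusion rate = CL × Css = 76.61 × 17 = 1302 mg/h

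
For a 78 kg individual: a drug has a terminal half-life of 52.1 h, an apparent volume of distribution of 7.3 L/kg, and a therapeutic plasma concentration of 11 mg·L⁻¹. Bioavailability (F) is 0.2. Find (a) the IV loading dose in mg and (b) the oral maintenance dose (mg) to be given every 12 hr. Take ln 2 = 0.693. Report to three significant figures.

Vd = 7.3 L/kg × 78 kg = 569.4 L
LD = Vd × C = 569.4 × 11 = 6263 mg
CL = 0.693 × Vd / t½ = 0.693 × 569.4 / 52.1 = 7.574 L/h
D = CL × Css × τ / F = 7.574 × 11 × 12 / 0.2 = 4999 mg

(a) 6260 mg; (b) 5000 mg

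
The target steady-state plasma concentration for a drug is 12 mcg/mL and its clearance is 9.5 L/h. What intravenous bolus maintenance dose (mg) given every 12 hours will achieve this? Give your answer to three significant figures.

D = CL × Css × τ = 9.500 × 12 × 12 = 1368 mg

1370 mg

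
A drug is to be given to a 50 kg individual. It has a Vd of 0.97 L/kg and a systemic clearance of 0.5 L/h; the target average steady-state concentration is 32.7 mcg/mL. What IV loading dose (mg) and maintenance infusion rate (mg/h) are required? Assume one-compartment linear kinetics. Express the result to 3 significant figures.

Vd(total) = 50 kg × 0.97 L/kg = 48.50 L
Loading: fill Vd to C_target → 48.50 L × 32.7 mg/L = 1586 mg
Maintenance: replace elimination → rate = CL × Css = 0.5000 × 32.7 = 16.35 mg/h

(a) 1590 mg; (b) 16.4 mg/h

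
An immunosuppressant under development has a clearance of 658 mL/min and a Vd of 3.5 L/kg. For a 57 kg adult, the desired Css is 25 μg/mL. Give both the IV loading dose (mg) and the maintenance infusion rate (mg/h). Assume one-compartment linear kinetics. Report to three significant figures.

Vd = 3.5 L/kg × 57 kg = 199.5 L
LD = Vd · C_target = 199.5 × 25 = 4988 mg
CL = 658 mL/min = 658 × 0.06 = 39.48 L/h
Maintenance infusion rate = CL × Css = 39.48 × 25 = 987.0 mg/h

(a) 4990 mg; (b) 987 mg/h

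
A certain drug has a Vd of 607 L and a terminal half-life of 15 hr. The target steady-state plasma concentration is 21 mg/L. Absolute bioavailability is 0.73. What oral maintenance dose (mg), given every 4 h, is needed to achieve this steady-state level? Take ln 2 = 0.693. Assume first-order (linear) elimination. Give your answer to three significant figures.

3230 mg

k = 0.693/15 = 0.04620 h⁻¹, so CL = k·Vd = 0.04620 × 607.0 = 28.04 L/h
D = CL × Css × τ / F = 28.04 × 21 × 4 / 0.73 = 3227 mg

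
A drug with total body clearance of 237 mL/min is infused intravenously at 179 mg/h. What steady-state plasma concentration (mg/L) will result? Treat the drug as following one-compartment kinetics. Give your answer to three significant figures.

CL = 237 mL/min = 237 × 0.06 = 14.22 L/h
Css = rate / CL = 179 / 14.22 = 12.59 mg/L

12.6 mg/L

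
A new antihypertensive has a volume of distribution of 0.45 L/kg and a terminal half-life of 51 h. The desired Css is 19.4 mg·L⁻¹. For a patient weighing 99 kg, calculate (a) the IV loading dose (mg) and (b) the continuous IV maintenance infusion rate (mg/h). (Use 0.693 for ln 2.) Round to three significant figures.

Vd(total) = 99 kg × 0.45 L/kg = 44.55 L
LD = Vd × C = 44.55 × 19.4 = 864.3 mg
CL = 0.693 × Vd / t½ = 0.693 × 44.55 / 51 = 0.6054 L/h
Infusion rate = CL × Css = 0.6054 × 19.4 = 11.74 mg/h

(a) 864 mg; (b) 11.7 mg/h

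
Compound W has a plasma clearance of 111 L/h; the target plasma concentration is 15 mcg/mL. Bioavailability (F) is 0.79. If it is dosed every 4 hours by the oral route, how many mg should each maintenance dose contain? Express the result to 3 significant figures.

8430 mg

At steady state, dose per interval replaces the amount cleared in that interval: F·D/τ = CL·Css.
D = CL × Css × τ / F = 111.0 × 15 × 4 / 0.79 = 8430 mg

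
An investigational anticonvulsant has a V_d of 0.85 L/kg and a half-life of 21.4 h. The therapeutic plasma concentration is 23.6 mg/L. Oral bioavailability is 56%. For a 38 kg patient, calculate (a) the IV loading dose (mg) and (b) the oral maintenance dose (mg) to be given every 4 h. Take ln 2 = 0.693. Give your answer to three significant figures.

Total Vd = 0.85 × 38 = 32.30 L
LD = Vd × C = 32.30 × 23.6 = 762.3 mg
CL = 0.693 × Vd / t½ = 0.693 × 32.30 / 21.4 = 1.046 L/h
D = CL × Css × τ / F = 1.046 × 23.6 × 4 / 0.56 = 176.3 mg

(a) 762 mg; (b) 176 mg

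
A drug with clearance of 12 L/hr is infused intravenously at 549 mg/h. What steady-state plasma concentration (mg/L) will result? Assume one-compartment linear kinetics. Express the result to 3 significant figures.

Css = rate / CL = 549 / 12.00 = 45.75 mg/L

45.8 mg/L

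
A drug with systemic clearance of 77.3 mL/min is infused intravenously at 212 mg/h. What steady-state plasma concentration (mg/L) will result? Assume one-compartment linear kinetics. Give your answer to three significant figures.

CL = 77.3 mL/min × 60/1000 = 4.638 L/h
Css = rate / CL = 212 / 4.638 = 45.71 mg/L

45.7 mg/L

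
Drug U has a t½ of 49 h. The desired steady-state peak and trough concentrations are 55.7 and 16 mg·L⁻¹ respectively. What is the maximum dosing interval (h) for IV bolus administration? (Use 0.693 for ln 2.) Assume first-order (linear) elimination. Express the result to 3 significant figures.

k = 0.693 / t½ = 0.693 / 49 = 0.01414 h⁻¹
Between IV bolus doses, concentration decays as C = C₀·e^(−kτ), so C_peak/C_trough = e^(kτ).
τ_max = ln(C_peak/C_trough) / k = ln(55.7/16) / 0.01414 = 1.247 / 0.01414 = 88.19 h

88.2 h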